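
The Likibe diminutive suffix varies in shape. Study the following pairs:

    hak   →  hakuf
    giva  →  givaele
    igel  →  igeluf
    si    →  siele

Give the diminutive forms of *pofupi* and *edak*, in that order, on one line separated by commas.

The pattern is consonant vs. vowel: -uf when the stem ends in a consonant (*hak*, *igel*); -ele when the stem ends in a vowel (*giva*, *si*).
*pofupi*: final sound = /i/, a vowel → -ele → *pofupiele*.
The final sound of *edak* is /k/, which is a consonant, so the suffix is -uf, giving *edakuf*.

pofupiele, edakuf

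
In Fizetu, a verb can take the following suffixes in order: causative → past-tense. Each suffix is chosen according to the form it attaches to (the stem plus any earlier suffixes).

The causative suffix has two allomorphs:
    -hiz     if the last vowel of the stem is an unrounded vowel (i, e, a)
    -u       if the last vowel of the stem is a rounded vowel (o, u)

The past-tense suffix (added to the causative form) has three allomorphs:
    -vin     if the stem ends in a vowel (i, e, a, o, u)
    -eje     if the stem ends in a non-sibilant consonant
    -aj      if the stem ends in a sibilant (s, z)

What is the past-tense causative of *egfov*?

The last vowel of *egfov* is /o/, which is a rounded vowel, so the causative suffix is -u, giving *egfovu*.
The causative form *egfovu* — final sound /u/ (a vowel) → -vin → *egfovuvin*.

egfovuvin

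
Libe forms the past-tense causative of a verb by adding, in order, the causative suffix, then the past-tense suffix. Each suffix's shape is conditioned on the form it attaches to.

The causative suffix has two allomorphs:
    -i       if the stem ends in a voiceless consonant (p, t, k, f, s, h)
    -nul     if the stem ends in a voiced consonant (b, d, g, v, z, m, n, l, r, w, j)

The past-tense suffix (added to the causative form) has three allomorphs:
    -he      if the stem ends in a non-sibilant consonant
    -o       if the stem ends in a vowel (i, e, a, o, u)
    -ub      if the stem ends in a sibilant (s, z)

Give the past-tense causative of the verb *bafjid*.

*bafjid*: final consonant = /d/, voiced → -nul → *bafjidnul*.
The causative form *bafjidnul*: final sound = /l/, a non-sibilant consonant → -he → *bafjidnulhe*.

bafjidnulhe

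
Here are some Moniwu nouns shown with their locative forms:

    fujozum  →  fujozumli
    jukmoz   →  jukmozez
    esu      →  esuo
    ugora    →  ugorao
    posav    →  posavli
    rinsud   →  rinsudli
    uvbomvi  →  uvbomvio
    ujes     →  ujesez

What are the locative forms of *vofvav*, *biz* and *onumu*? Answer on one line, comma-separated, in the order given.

vofvavli, bizez, onumuo

The suffix is conditioned by the final sound: -ez when the stem ends in a sibilant (*jukmoz*, *ujes*); -li when the stem ends in a non-sibilant consonant (*fujozum*, *posav*, *rinsud*); -o when the stem ends in a vowel (*esu*, *ugora*, *uvbomvi*).
*vofvav* — final sound /v/ (a non-sibilant consonant) → -li → *vofvavli*.
The final sound of *biz* is /z/, which is a sibilant, so the suffix is -ez, giving *bizez*.
Since the final sound of *onumu* is /u/ (a vowel), it takes -o, giving *onumuo*.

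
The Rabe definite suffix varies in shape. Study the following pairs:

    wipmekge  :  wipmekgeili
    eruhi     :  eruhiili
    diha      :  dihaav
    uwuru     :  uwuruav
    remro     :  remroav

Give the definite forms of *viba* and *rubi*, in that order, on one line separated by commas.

The pattern is front/back vowel harmony: -ili when the last vowel of the stem is a front vowel (*wipmekge*, *eruhi*); -av when the last vowel of the stem is a back vowel (*diha*, *uwuru*, *remro*).
The last vowel of *viba* is /a/, which is a back vowel, so the suffix is -av, giving *vibaav*.
*rubi* — last vowel /i/ (a front vowel) → -ili → *rubiili*.

vibaav, rubiili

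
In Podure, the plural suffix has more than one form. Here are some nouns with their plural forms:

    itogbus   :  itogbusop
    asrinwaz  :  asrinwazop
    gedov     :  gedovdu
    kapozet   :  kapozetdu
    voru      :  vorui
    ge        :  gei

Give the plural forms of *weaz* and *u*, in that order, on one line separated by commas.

Looking at the final sound of each stem: -op when the stem ends in a sibilant (*itogbus*, *asrinwaz*); -du when the stem ends in a non-sibilant consonant (*gedov*, *kapozet*); -i when the stem ends in a vowel (*voru*, *ge*).
The final sound of *weaz* is /z/, which is a sibilant, so the suffix is -op, giving *weazop*.
Since the final sound of *u* is /u/ (a vowel), it takes -i, giving *ui*.

weazop, ui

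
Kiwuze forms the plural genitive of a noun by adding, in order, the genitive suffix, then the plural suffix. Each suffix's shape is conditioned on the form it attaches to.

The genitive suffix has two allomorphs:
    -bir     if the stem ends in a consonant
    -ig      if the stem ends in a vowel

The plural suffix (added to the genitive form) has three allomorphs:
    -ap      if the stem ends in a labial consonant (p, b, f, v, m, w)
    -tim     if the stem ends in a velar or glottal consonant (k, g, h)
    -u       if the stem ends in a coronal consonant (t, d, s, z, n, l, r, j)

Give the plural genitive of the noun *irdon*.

*irdon* — final sound /n/ (a consonant) → -bir → *irdonbir*.
The genitive form *irdonbir*: final consonant = /r/, coronal → -u → *irdonbiru*.

irdonbiru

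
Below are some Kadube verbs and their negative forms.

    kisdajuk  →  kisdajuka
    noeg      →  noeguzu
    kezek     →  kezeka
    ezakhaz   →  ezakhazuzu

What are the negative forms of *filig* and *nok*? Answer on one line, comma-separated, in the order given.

The alternation tracks the final consonant of the stem — -a when the stem ends in a voiceless consonant (*kisdajuk*, *kezek*); -uzu when the stem ends in a voiced consonant (*noeg*, *ezakhaz*).
*filig* — final consonant /g/ (voiced) → -uzu → *filiguzu*.
The final consonant of *nok* is /k/, which is voiceless, so the suffix is -a, giving *noka*.

filiguzu, noka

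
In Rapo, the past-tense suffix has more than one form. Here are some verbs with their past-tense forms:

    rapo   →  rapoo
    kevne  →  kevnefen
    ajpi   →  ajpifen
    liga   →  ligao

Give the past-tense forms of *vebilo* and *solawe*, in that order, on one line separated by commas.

Looking at the last vowel of each stem: -fen when the last vowel of the stem is a front vowel (*kevne*, *ajpi*); -o when the last vowel of the stem is a back vowel (*rapo*, *liga*).
*vebilo*: last vowel = /o/, a back vowel → -o → *vebiloo*.
*solawe*: last vowel = /e/, a front vowel → -fen → *solawefen*.

vebiloo, solawefen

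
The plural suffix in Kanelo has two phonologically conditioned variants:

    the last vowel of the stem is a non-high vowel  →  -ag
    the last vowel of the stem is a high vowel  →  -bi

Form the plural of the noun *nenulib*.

The last vowel of *nenulib* is /i/, which is a high vowel, so the suffix is -bi, giving *nenulibbi*.

nenulibbi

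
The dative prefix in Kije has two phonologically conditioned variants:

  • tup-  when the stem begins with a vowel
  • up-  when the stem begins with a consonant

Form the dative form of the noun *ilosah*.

tupilosah

Since the first sound of *ilosah* is /i/ (a vowel), it takes tup-, giving *tupilosah*.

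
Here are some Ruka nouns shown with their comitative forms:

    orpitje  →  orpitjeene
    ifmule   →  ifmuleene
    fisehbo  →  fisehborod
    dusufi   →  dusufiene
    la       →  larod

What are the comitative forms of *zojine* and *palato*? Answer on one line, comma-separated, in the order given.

zojineene, palatorod

The pattern is front/back vowel harmony: -ene when the last vowel of the stem is a front vowel (*orpitje*, *ifmule*, *dusufi*); -rod when the last vowel of the stem is a back vowel (*fisehbo*, *la*).
The last vowel of *zojine* is /e/, which is a front vowel, so the suffix is -ene, giving *zojineene*.
*palato*: last vowel = /o/, a back vowel → -rod → *palatorod*.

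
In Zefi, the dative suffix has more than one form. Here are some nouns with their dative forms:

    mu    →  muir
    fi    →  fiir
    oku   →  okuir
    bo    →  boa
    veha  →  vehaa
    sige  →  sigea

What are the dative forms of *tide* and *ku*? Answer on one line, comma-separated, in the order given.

The suffix is conditioned by the last vowel: -ir when the last vowel of the stem is a high vowel (*mu*, *fi*, *oku*); -a when the last vowel of the stem is a non-high vowel (*bo*, *veha*, *sige*).
*tide*: last vowel = /e/, a non-high vowel → -a → *tidea*.
*ku* — last vowel /u/ (a high vowel) → -ir → *kuir*.

tidea, kuir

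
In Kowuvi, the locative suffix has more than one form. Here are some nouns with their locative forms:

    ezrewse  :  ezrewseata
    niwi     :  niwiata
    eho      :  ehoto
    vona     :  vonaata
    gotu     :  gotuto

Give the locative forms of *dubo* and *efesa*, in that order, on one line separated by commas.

duboto, efesaata

Looking at the last vowel of each stem: -to when the last vowel of the stem is a rounded vowel (*eho*, *gotu*); -ata when the last vowel of the stem is an unrounded vowel (*ezrewse*, *niwi*, *vona*).
Since the last vowel of *dubo* is /o/ (a rounded vowel), it takes -to, giving *duboto*.
The last vowel of *efesa* is /a/, which is an unrounded vowel, so the suffix is -ata, giving *efesaata*.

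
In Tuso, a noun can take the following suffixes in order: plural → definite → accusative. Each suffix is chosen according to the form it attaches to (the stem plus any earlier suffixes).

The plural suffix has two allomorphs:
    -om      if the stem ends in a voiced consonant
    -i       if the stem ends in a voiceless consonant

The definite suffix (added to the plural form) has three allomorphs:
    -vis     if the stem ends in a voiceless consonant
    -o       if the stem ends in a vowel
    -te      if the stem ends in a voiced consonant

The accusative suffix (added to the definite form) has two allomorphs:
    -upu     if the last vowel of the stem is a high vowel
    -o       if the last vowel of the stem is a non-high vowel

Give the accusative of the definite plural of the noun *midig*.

midigomteo

*midig* — final consonant /g/ (voiced) → -om → *midigom*.
The plural form *midigom*: final sound = /m/, a voiced consonant → -te → *midigomte*.
The definite form *midigomte* — last vowel /e/ (a non-high vowel) → -o → *midigomteo*.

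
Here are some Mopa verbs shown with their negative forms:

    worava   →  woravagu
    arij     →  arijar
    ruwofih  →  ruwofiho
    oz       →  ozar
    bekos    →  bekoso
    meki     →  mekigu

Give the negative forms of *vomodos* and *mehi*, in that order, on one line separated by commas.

vomodoso, mehigu

The alternation tracks the final sound of the stem — -o when the stem ends in a voiceless consonant (*ruwofih*, *bekos*); -ar when the stem ends in a voiced consonant (*arij*, *oz*); -gu when the stem ends in a vowel (*worava*, *meki*).
*vomodos* — final sound /s/ (a voiceless consonant) → -o → *vomodoso*.
Since the final sound of *mehi* is /i/ (a vowel), it takes -gu, giving *mehigu*.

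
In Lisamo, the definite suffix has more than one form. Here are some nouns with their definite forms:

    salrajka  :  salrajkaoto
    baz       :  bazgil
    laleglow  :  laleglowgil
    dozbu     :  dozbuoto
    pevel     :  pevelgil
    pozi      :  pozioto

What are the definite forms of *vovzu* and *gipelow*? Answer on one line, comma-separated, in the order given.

vovzuoto, gipelowgil

The pattern is consonant vs. vowel: -gil when the stem ends in a consonant (*baz*, *laleglow*, *pevel*); -oto when the stem ends in a vowel (*salrajka*, *dozbu*, *pozi*).
*vovzu*: final sound = /u/, a vowel → -oto → *vovzuoto*.
*gipelow* — final sound /w/ (a consonant) → -gil → *gipelowgil*.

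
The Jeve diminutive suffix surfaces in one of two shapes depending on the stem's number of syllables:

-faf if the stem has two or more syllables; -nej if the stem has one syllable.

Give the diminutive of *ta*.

tanej

*ta* (one syllable) → -nej → *tanej*.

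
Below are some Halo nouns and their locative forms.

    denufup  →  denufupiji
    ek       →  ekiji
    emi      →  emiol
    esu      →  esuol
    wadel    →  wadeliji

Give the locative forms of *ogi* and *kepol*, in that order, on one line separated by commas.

The suffix is conditioned by the final sound: -iji when the stem ends in a consonant (*denufup*, *ek*, *wadel*); -ol when the stem ends in a vowel (*emi*, *esu*).
*ogi*: final sound = /i/, a vowel → -ol → *ogiol*.
*kepol* — final sound /l/ (a consonant) → -iji → *kepoliji*.

ogiol, kepoliji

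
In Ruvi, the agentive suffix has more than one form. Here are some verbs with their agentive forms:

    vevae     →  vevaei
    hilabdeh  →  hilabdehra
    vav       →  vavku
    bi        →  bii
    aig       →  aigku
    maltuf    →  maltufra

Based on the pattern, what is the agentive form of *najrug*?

najrugku

Looking at the final sound of each stem: -ra when the stem ends in a voiceless consonant (*hilabdeh*, *maltuf*); -ku when the stem ends in a voiced consonant (*vav*, *aig*); -i when the stem ends in a vowel (*vevae*, *bi*).
Since the final sound of *najrug* is /g/ (a voiced consonant), it takes -ku, giving *najrugku*.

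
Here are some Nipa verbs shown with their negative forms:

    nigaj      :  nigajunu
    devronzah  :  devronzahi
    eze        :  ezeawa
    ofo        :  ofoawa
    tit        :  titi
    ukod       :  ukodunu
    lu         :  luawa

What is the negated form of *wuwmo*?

wuwmoawa

The suffix is conditioned by the final sound: -i when the stem ends in a voiceless consonant (*devronzah*, *tit*); -unu when the stem ends in a voiced consonant (*nigaj*, *ukod*); -awa when the stem ends in a vowel (*eze*, *ofo*, *lu*).
*wuwmo* — final sound /o/ (a vowel) → -awa → *wuwmoawa*.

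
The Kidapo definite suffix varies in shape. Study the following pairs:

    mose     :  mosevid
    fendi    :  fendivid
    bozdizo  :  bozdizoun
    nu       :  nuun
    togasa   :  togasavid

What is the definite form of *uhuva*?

uhuvavid

The suffix is conditioned by the last vowel: -un when the last vowel of the stem is a rounded vowel (*bozdizo*, *nu*); -vid when the last vowel of the stem is an unrounded vowel (*mose*, *fendi*, *togasa*).
*uhuva* — last vowel /a/ (an unrounded vowel) → -vid → *uhuvavid*.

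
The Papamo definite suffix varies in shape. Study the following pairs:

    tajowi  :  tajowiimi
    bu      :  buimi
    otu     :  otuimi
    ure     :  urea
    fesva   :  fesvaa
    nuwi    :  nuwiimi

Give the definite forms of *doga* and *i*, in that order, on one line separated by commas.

dogaa, iimi

The suffix is conditioned by the last vowel: -imi when the last vowel of the stem is a high vowel (*tajowi*, *bu*, *otu*, *nuwi*); -a when the last vowel of the stem is a non-high vowel (*ure*, *fesva*).
*doga*: last vowel = /a/, a non-high vowel → -a → *dogaa*.
*i* — last vowel /i/ (a high vowel) → -imi → *iimi*.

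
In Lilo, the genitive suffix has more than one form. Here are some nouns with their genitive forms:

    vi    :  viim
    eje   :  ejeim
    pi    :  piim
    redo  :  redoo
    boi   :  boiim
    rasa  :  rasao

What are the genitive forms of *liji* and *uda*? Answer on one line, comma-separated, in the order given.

The pattern is front/back vowel harmony: -im when the last vowel of the stem is a front vowel (*vi*, *eje*, *pi*, *boi*); -o when the last vowel of the stem is a back vowel (*redo*, *rasa*).
*liji* — last vowel /i/ (a front vowel) → -im → *lijiim*.
The last vowel of *uda* is /a/, which is a back vowel, so the suffix is -o, giving *udao*.

lijiim, udao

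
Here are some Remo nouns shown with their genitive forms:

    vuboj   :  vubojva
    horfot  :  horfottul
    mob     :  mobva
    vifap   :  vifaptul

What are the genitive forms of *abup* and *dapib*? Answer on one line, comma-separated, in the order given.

The alternation tracks the final consonant of the stem — -tul when the stem ends in a voiceless consonant (*horfot*, *vifap*); -va when the stem ends in a voiced consonant (*vuboj*, *mob*).
The final consonant of *abup* is /p/, which is voiceless, so the suffix is -tul, giving *abuptul*.
Since the final consonant of *dapib* is /b/ (voiced), it takes -va, giving *dapibva*.

abuptul, dapibva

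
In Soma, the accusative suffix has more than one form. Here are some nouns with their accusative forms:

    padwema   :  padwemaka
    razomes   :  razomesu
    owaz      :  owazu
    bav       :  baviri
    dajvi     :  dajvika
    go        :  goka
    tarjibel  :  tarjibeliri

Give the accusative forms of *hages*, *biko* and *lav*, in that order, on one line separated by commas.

The pattern is sibilance of the final sound: -u when the stem ends in a sibilant (*razomes*, *owaz*); -iri when the stem ends in a non-sibilant consonant (*bav*, *tarjibel*); -ka when the stem ends in a vowel (*padwema*, *dajvi*, *go*).
Since the final sound of *hages* is /s/ (a sibilant), it takes -u, giving *hagesu*.
The final sound of *biko* is /o/, which is a vowel, so the suffix is -ka, giving *bikoka*.
Since the final sound of *lav* is /v/ (a non-sibilant consonant), it takes -iri, giving *laviri*.

hagesu, bikoka, laviri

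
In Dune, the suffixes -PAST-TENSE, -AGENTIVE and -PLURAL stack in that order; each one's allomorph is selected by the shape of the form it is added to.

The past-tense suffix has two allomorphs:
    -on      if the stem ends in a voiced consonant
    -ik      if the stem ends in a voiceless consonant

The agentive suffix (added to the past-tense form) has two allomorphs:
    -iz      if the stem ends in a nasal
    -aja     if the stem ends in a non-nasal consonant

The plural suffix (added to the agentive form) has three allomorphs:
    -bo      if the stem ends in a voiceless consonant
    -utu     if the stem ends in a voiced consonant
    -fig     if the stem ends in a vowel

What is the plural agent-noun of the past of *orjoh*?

orjohikajafig

The final consonant of *orjoh* is /h/, which is voiceless, so the past-tense suffix is -ik, giving *orjohik*.
The final consonant of the past-tense form *orjohik* is /k/, which is non-nasal, so the agentive suffix is -aja, giving *orjohikaja*.
The agentive form *orjohikaja* — final sound /a/ (a vowel) → -fig → *orjohikajafig*.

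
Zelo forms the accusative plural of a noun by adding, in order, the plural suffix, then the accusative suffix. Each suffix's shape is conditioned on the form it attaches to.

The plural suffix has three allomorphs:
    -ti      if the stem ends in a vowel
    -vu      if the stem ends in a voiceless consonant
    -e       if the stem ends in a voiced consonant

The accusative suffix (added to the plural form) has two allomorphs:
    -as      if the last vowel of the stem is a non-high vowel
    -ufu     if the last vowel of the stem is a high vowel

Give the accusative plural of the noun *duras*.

*duras* — final sound /s/ (a voiceless consonant) → -vu → *durasvu*.
The last vowel of the plural form *durasvu* is /u/, which is a high vowel, so the accusative suffix is -ufu, giving *durasvuufu*.

durasvuufu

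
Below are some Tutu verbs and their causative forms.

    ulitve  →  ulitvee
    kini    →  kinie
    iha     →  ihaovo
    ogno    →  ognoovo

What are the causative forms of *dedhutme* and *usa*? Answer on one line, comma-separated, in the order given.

dedhutmee, usaovo

The pattern is front/back vowel harmony: -e when the last vowel of the stem is a front vowel (*ulitve*, *kini*); -ovo when the last vowel of the stem is a back vowel (*iha*, *ogno*).
*dedhutme* — last vowel /e/ (a front vowel) → -e → *dedhutmee*.
The last vowel of *usa* is /a/, which is a back vowel, so the suffix is -ovo, giving *usaovo*.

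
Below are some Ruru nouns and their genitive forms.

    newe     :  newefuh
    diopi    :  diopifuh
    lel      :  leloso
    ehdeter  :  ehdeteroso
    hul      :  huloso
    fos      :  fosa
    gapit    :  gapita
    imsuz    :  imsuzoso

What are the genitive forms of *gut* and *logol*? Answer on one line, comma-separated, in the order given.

guta, logoloso

The alternation tracks the final sound of the stem — -a when the stem ends in a voiceless consonant (*fos*, *gapit*); -oso when the stem ends in a voiced consonant (*lel*, *ehdeter*, *hul*, *imsuz*); -fuh when the stem ends in a vowel (*newe*, *diopi*).
The final sound of *gut* is /t/, which is a voiceless consonant, so the suffix is -a, giving *guta*.
Since the final sound of *logol* is /l/ (a voiced consonant), it takes -oso, giving *logoloso*.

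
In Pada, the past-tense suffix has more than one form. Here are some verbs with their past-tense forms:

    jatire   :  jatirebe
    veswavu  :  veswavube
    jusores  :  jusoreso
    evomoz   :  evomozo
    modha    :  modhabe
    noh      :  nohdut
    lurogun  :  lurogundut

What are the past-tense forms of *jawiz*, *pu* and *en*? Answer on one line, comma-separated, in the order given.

jawizo, pube, endut

The pattern is sibilance of the final sound: -o when the stem ends in a sibilant (*jusores*, *evomoz*); -dut when the stem ends in a non-sibilant consonant (*noh*, *lurogun*); -be when the stem ends in a vowel (*jatire*, *veswavu*, *modha*).
The final sound of *jawiz* is /z/, which is a sibilant, so the suffix is -o, giving *jawizo*.
Since the final sound of *pu* is /u/ (a vowel), it takes -be, giving *pube*.
Since the final sound of *en* is /n/ (a non-sibilant consonant), it takes -dut, giving *endut*.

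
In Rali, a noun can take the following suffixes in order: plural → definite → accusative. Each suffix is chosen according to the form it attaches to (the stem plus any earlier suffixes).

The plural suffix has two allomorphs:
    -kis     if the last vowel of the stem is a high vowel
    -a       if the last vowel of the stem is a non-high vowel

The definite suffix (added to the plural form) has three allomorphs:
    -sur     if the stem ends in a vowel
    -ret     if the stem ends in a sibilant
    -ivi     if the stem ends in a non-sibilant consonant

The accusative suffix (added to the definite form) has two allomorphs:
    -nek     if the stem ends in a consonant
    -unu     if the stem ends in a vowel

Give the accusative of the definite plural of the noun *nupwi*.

nupwikisretnek

Since the last vowel of *nupwi* is /i/ (a high vowel), it takes -kis, giving *nupwikis*.
The final sound of the plural form *nupwikis* is /s/, which is a sibilant, so the definite suffix is -ret, giving *nupwikisret*.
The definite form *nupwikisret* — final sound /t/ (a consonant) → -nek → *nupwikisretnek*.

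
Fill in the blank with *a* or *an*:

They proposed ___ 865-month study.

The indefinite article is chosen by the initial *sound* of the following word, not its spelling.
The number *865* is spoken "eight hundred …", beginning with /eɪt/ — a vowel sound.
So the article is *an*: They proposed an 865-month study.

an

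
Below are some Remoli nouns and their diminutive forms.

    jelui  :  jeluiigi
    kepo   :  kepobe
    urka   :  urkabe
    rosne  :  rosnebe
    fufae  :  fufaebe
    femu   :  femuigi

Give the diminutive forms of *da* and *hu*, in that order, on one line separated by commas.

The pattern is height harmony: -igi when the last vowel of the stem is a high vowel (*jelui*, *femu*); -be when the last vowel of the stem is a non-high vowel (*kepo*, *urka*, *rosne*, *fufae*).
*da*: last vowel = /a/, a non-high vowel → -be → *dabe*.
The last vowel of *hu* is /u/, which is a high vowel, so the suffix is -igi, giving *huigi*.

dabe, huigi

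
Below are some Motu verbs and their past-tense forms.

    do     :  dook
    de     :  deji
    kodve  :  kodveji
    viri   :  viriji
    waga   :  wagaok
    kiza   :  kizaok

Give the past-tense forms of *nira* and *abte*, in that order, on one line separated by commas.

The pattern is front/back vowel harmony: -ji when the last vowel of the stem is a front vowel (*de*, *kodve*, *viri*); -ok when the last vowel of the stem is a back vowel (*do*, *waga*, *kiza*).
*nira* — last vowel /a/ (a back vowel) → -ok → *niraok*.
Since the last vowel of *abte* is /e/ (a front vowel), it takes -ji, giving *abteji*.

niraok, abteji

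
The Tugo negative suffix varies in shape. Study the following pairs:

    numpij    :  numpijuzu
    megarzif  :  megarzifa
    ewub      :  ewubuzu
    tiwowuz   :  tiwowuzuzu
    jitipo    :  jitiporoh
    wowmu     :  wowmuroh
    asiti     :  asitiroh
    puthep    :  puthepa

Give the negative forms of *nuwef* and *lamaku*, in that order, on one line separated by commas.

nuwefa, lamakuroh

The suffix is conditioned by the final sound: -a when the stem ends in a voiceless consonant (*megarzif*, *puthep*); -uzu when the stem ends in a voiced consonant (*numpij*, *ewub*, *tiwowuz*); -roh when the stem ends in a vowel (*jitipo*, *wowmu*, *asiti*).
Since the final sound of *nuwef* is /f/ (a voiceless consonant), it takes -a, giving *nuwefa*.
Since the final sound of *lamaku* is /u/ (a vowel), it takes -roh, giving *lamakuroh*.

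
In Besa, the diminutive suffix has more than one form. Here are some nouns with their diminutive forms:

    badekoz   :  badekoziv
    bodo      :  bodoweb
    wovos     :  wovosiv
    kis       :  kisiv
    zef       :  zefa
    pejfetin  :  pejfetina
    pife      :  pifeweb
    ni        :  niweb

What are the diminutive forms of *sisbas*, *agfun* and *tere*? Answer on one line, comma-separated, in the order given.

sisbasiv, agfuna, tereweb

The alternation tracks the final sound of the stem — -iv when the stem ends in a sibilant (*badekoz*, *wovos*, *kis*); -a when the stem ends in a non-sibilant consonant (*zef*, *pejfetin*); -web when the stem ends in a vowel (*bodo*, *pife*, *ni*).
Since the final sound of *sisbas* is /s/ (a sibilant), it takes -iv, giving *sisbasiv*.
*agfun*: final sound = /n/, a non-sibilant consonant → -a → *agfuna*.
*tere* — final sound /e/ (a vowel) → -web → *tereweb*.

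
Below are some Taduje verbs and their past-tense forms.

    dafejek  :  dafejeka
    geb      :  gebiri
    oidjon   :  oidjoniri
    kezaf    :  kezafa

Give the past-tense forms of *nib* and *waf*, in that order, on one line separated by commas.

Looking at the final consonant of each stem: -a when the stem ends in a voiceless consonant (*dafejek*, *kezaf*); -iri when the stem ends in a voiced consonant (*geb*, *oidjon*).
The final consonant of *nib* is /b/, which is voiced, so the suffix is -iri, giving *nibiri*.
Since the final consonant of *waf* is /f/ (voiceless), it takes -a, giving *wafa*.

nibiri, wafa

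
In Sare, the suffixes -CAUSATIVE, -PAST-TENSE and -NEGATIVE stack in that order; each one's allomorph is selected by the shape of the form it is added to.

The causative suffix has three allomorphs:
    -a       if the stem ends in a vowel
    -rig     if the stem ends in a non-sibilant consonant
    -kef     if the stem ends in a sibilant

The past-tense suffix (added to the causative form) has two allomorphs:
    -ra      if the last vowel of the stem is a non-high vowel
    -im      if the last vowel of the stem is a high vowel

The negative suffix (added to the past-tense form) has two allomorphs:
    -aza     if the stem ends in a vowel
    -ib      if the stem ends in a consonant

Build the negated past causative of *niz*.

nizkefraaza

The final sound of *niz* is /z/, which is a sibilant, so the causative suffix is -kef, giving *nizkef*.
Since the last vowel of the causative form *nizkef* is /e/ (a non-high vowel), it takes -ra, giving *nizkefra*.
Since the final sound of the past-tense form *nizkefra* is /a/ (a vowel), it takes -aza, giving *nizkefraaza*.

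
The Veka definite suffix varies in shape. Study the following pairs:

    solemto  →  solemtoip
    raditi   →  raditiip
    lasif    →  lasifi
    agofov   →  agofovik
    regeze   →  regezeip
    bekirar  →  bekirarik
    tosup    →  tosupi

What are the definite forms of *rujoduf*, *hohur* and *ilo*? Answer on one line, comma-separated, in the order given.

rujodufi, hohurik, iloip

The alternation tracks the final sound of the stem — -i when the stem ends in a voiceless consonant (*lasif*, *tosup*); -ik when the stem ends in a voiced consonant (*agofov*, *bekirar*); -ip when the stem ends in a vowel (*solemto*, *raditi*, *regeze*).
*rujoduf*: final sound = /f/, a voiceless consonant → -i → *rujodufi*.
*hohur*: final sound = /r/, a voiced consonant → -ik → *hohurik*.
Since the final sound of *ilo* is /o/ (a vowel), it takes -ip, giving *iloip*.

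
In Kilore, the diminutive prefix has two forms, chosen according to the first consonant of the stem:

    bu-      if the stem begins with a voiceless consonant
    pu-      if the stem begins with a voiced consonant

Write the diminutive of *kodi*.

*kodi* — first consonant /k/ (voiceless) → bu- → *bukodi*.

bukodi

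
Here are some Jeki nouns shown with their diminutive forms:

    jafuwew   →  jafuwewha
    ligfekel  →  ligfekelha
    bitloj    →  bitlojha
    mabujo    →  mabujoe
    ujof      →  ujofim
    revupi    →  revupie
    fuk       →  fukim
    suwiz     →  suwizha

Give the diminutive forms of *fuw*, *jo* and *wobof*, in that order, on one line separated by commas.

The alternation tracks the final sound of the stem — -im when the stem ends in a voiceless consonant (*ujof*, *fuk*); -ha when the stem ends in a voiced consonant (*jafuwew*, *ligfekel*, *bitloj*, *suwiz*); -e when the stem ends in a vowel (*mabujo*, *revupi*).
*fuw* — final sound /w/ (a voiced consonant) → -ha → *fuwha*.
The final sound of *jo* is /o/, which is a vowel, so the suffix is -e, giving *joe*.
*wobof* — final sound /f/ (a voiceless consonant) → -im → *wobofim*.

fuwha, joe, wobofim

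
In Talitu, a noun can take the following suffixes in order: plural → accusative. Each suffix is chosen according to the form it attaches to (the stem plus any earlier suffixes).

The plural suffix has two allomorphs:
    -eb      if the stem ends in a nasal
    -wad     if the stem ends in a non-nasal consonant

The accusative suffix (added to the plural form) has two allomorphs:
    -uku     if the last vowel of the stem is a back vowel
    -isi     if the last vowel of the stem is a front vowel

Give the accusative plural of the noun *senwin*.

senwinebisi

*senwin*: final consonant = /n/, a nasal → -eb → *senwineb*.
The last vowel of the plural form *senwineb* is /e/, which is a front vowel, so the accusative suffix is -isi, giving *senwinebisi*.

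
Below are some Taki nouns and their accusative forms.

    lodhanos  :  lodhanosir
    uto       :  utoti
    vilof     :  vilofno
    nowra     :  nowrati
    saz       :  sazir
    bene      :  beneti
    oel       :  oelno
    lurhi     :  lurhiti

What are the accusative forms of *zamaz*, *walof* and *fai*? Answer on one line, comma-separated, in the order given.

zamazir, walofno, faiti

The suffix is conditioned by the final sound: -ir when the stem ends in a sibilant (*lodhanos*, *saz*); -no when the stem ends in a non-sibilant consonant (*vilof*, *oel*); -ti when the stem ends in a vowel (*uto*, *nowra*, *bene*, *lurhi*).
The final sound of *zamaz* is /z/, which is a sibilant, so the suffix is -ir, giving *zamazir*.
Since the final sound of *walof* is /f/ (a non-sibilant consonant), it takes -no, giving *walofno*.
Since the final sound of *fai* is /i/ (a vowel), it takes -ti, giving *faiti*.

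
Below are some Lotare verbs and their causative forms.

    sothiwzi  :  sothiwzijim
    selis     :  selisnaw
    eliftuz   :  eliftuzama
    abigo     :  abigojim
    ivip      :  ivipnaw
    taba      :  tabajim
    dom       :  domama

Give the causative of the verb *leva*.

levajim

The pattern is voicing of the final sound: -naw when the stem ends in a voiceless consonant (*selis*, *ivip*); -ama when the stem ends in a voiced consonant (*eliftuz*, *dom*); -jim when the stem ends in a vowel (*sothiwzi*, *abigo*, *taba*).
*leva* — final sound /a/ (a vowel) → -jim → *levajim*.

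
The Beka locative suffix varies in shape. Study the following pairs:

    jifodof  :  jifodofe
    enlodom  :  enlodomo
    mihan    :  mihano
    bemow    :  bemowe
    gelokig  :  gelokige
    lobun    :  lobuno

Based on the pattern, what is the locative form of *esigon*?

The pattern is nasality of the final consonant: -o when the stem ends in a nasal (*enlodom*, *mihan*, *lobun*); -e when the stem ends in a non-nasal consonant (*jifodof*, *bemow*, *gelokig*).
Since the final consonant of *esigon* is /n/ (a nasal), it takes -o, giving *esigono*.

esigono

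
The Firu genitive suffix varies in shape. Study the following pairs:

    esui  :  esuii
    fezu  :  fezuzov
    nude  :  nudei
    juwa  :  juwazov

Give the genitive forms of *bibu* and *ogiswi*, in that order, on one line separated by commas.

The pattern is front/back vowel harmony: -i when the last vowel of the stem is a front vowel (*esui*, *nude*); -zov when the last vowel of the stem is a back vowel (*fezu*, *juwa*).
*bibu* — last vowel /u/ (a back vowel) → -zov → *bibuzov*.
Since the last vowel of *ogiswi* is /i/ (a front vowel), it takes -i, giving *ogiswii*.

bibuzov, ogiswii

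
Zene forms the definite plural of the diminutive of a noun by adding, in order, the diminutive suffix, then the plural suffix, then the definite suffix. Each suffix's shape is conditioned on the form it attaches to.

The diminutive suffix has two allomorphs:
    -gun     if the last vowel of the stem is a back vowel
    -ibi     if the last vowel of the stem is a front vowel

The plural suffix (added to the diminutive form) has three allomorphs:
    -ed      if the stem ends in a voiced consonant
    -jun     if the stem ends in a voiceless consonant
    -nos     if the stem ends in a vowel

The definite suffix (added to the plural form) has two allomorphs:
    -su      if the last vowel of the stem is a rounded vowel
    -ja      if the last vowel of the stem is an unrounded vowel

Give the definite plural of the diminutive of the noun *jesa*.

jesagunedja

The last vowel of *jesa* is /a/, which is a back vowel, so the diminutive suffix is -gun, giving *jesagun*.
The final sound of the diminutive form *jesagun* is /n/, which is a voiced consonant, so the plural suffix is -ed, giving *jesaguned*.
The plural form *jesaguned* — last vowel /e/ (an unrounded vowel) → -ja → *jesagunedja*.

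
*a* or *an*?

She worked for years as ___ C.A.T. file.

a

The indefinite article is chosen by the initial *sound* of the following word, not its spelling.
The initialism *C.A.T.* is read letter by letter; the first letter, C, is pronounced /siː/, which begins with a consonant sound.
So the article is *a*: She worked for years as a C.A.T. file.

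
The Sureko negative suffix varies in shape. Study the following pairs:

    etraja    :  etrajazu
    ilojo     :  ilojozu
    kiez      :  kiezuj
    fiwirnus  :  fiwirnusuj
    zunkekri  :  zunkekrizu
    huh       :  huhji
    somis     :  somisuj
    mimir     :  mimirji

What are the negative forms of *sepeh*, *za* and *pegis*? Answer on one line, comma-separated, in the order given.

sepehji, zazu, pegisuj

Looking at the final sound of each stem: -uj when the stem ends in a sibilant (*kiez*, *fiwirnus*, *somis*); -ji when the stem ends in a non-sibilant consonant (*huh*, *mimir*); -zu when the stem ends in a vowel (*etraja*, *ilojo*, *zunkekri*).
*sepeh* — final sound /h/ (a non-sibilant consonant) → -ji → *sepehji*.
*za* — final sound /a/ (a vowel) → -zu → *zazu*.
Since the final sound of *pegis* is /s/ (a sibilant), it takes -uj, giving *pegisuj*.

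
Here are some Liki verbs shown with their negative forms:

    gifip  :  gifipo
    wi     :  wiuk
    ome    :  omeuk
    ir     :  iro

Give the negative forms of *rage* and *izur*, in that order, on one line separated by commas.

rageuk, izuro

Looking at the final sound of each stem: -o when the stem ends in a consonant (*gifip*, *ir*); -uk when the stem ends in a vowel (*wi*, *ome*).
*rage* — final sound /e/ (a vowel) → -uk → *rageuk*.
*izur*: final sound = /r/, a consonant → -o → *izuro*.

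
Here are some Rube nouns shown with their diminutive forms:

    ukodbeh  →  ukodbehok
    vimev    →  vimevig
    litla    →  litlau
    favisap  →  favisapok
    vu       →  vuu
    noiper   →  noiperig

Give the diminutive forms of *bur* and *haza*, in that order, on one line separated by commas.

The pattern is voicing of the final sound: -ok when the stem ends in a voiceless consonant (*ukodbeh*, *favisap*); -ig when the stem ends in a voiced consonant (*vimev*, *noiper*); -u when the stem ends in a vowel (*litla*, *vu*).
Since the final sound of *bur* is /r/ (a voiced consonant), it takes -ig, giving *burig*.
The final sound of *haza* is /a/, which is a vowel, so the suffix is -u, giving *hazau*.

burig, hazau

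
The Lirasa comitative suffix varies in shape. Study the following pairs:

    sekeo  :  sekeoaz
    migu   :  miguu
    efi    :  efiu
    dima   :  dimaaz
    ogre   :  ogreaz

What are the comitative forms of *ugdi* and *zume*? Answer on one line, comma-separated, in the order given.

The alternation tracks the last vowel of the stem — -u when the last vowel of the stem is a high vowel (*migu*, *efi*); -az when the last vowel of the stem is a non-high vowel (*sekeo*, *dima*, *ogre*).
The last vowel of *ugdi* is /i/, which is a high vowel, so the suffix is -u, giving *ugdiu*.
*zume* — last vowel /e/ (a non-high vowel) → -az → *zumeaz*.

ugdiu, zumeaz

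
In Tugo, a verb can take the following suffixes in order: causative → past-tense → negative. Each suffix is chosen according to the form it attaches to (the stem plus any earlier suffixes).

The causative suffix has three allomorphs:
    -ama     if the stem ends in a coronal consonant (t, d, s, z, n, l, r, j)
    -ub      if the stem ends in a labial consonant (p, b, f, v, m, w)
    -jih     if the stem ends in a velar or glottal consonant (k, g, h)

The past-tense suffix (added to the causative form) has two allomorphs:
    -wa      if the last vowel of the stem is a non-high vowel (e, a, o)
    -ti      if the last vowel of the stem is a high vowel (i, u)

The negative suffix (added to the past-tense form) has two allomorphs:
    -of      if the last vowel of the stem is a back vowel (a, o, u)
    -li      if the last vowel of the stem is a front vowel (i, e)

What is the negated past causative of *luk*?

Since the final consonant of *luk* is /k/ (velar/glottal), it takes -jih, giving *lukjih*.
Since the last vowel of the causative form *lukjih* is /i/ (a high vowel), it takes -ti, giving *lukjihti*.
The past-tense form *lukjihti*: last vowel = /i/, a front vowel → -li → *lukjihtili*.

lukjihtili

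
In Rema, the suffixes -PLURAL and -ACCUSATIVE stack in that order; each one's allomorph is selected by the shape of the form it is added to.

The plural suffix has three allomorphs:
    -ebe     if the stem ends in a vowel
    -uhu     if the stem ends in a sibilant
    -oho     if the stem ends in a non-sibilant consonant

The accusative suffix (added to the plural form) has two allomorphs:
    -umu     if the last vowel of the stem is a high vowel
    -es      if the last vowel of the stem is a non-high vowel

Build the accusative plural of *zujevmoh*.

zujevmohohoes

Since the final sound of *zujevmoh* is /h/ (a non-sibilant consonant), it takes -oho, giving *zujevmohoho*.
The plural form *zujevmohoho*: last vowel = /o/, a non-high vowel → -es → *zujevmohohoes*.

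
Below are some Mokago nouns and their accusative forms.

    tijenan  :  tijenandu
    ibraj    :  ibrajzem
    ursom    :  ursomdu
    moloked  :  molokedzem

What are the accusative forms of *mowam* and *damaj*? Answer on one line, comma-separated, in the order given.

The suffix is conditioned by the final consonant: -du when the stem ends in a nasal (*tijenan*, *ursom*); -zem when the stem ends in a non-nasal consonant (*ibraj*, *moloked*).
*mowam*: final consonant = /m/, a nasal → -du → *mowamdu*.
The final consonant of *damaj* is /j/, which is non-nasal, so the suffix is -zem, giving *damajzem*.

mowamdu, damajzem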